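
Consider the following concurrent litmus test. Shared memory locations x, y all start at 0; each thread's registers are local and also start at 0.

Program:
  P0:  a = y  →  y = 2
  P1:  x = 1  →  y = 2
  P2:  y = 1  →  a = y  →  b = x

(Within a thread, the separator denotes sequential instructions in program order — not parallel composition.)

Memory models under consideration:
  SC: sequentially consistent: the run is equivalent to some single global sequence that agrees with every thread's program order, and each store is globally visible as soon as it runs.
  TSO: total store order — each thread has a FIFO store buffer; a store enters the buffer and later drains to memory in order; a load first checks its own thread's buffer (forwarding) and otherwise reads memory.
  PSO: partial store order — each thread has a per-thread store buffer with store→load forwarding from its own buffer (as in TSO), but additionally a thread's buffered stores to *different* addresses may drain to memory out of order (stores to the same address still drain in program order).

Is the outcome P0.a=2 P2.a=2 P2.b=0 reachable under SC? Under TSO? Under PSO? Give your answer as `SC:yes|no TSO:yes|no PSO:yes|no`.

SC:no TSO:no PSO:yes

outcome vector order: (P0.a,P2.a,P2.b)
[SC] allowed = {(0,1,0); (0,1,1); (0,2,0); (0,2,1); (1,1,0); (1,1,1); (1,2,0); (1,2,1); (2,1,0); (2,1,1); (2,2,1)}
[TSO] allowed = {(0,1,0); (0,1,1); (0,2,0); (0,2,1); (1,1,0); (1,1,1); (1,2,0); (1,2,1); (2,1,0); (2,1,1); (2,2,1)}
[PSO] allowed = {(0,1,0); (0,1,1); (0,2,0); (0,2,1); (1,1,0); (1,1,1); (1,2,0); (1,2,1); (2,1,0); (2,1,1); (2,2,0); (2,2,1)}
target (2,2,0) ∈ {PSO}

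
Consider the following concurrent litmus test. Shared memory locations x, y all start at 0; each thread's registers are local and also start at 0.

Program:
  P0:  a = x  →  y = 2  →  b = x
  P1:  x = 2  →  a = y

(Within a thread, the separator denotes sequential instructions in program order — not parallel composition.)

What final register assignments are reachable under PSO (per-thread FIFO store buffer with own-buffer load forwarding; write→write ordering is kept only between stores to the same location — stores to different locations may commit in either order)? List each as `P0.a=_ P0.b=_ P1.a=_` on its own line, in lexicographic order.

P0.a=0 P0.b=0 P1.a=0
P0.a=0 P0.b=0 P1.a=2
P0.a=0 P0.b=2 P1.a=0
P0.a=0 P0.b=2 P1.a=2
P0.a=2 P0.b=2 P1.a=0
P0.a=2 P0.b=2 P1.a=2

outcome vector order: (P0.a,P0.b,P1.a)
|PSO outcomes| = 6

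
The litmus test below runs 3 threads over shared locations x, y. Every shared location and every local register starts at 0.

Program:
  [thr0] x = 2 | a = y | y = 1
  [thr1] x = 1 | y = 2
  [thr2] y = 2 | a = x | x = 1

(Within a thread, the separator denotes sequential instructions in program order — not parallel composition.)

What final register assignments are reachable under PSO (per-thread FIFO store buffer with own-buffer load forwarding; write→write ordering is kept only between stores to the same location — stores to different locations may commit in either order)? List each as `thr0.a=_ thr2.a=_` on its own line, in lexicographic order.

outcome vector order: (thr0.a,thr2.a)
|PSO outcomes| = 6

thr0.a=0 thr2.a=0
thr0.a=0 thr2.a=1
thr0.a=0 thr2.a=2
thr0.a=2 thr2.a=0
thr0.a=2 thr2.a=1
thr0.a=2 thr2.a=2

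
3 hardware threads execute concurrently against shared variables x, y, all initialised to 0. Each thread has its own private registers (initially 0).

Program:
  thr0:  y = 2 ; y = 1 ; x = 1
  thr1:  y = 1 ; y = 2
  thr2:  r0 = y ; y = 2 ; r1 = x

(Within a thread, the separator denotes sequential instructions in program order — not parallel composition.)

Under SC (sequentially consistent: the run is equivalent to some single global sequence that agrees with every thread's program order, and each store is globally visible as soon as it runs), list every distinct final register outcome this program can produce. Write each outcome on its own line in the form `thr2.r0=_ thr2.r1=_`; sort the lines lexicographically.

thr2.r0=0 thr2.r1=0
thr2.r0=0 thr2.r1=1
thr2.r0=1 thr2.r1=0
thr2.r0=1 thr2.r1=1
thr2.r0=2 thr2.r1=0
thr2.r0=2 thr2.r1=1

outcome vector order: (thr2.r0,thr2.r1)
|SC outcomes| = 6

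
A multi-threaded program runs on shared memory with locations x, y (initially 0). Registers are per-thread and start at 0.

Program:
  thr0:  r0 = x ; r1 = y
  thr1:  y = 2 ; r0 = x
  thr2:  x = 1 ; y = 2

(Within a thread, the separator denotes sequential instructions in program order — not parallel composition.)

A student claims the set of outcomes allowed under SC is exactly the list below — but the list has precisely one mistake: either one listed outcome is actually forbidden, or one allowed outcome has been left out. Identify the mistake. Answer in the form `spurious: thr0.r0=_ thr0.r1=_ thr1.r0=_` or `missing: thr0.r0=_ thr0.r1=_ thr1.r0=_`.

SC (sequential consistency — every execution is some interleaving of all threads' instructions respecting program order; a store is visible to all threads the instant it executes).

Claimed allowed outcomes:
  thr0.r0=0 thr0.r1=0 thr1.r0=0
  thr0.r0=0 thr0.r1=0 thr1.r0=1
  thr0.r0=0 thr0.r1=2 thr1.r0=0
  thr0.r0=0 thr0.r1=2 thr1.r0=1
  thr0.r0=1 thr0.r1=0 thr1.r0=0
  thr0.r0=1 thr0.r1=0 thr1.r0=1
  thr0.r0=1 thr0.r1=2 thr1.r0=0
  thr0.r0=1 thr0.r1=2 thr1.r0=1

spurious: thr0.r0=1 thr0.r1=0 thr1.r0=0

outcome vector order: (thr0.r0,thr0.r1,thr1.r0)
SC: 7 outcomes — {0/0/0; 0/0/1; 0/2/0; 0/2/1; 1/0/1; 1/2/0; 1/2/1}
claimed∖SC = {1/0/0}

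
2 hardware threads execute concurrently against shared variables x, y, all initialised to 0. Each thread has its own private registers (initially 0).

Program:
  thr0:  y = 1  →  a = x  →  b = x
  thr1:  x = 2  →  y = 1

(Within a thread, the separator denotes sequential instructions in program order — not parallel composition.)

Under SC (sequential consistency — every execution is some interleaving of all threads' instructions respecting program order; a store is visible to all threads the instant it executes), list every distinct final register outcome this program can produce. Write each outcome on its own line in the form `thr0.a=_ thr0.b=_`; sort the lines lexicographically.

outcome vector order: (thr0.a,thr0.b)
|SC outcomes| = 3

thr0.a=0 thr0.b=0
thr0.a=0 thr0.b=2
thr0.a=2 thr0.b=2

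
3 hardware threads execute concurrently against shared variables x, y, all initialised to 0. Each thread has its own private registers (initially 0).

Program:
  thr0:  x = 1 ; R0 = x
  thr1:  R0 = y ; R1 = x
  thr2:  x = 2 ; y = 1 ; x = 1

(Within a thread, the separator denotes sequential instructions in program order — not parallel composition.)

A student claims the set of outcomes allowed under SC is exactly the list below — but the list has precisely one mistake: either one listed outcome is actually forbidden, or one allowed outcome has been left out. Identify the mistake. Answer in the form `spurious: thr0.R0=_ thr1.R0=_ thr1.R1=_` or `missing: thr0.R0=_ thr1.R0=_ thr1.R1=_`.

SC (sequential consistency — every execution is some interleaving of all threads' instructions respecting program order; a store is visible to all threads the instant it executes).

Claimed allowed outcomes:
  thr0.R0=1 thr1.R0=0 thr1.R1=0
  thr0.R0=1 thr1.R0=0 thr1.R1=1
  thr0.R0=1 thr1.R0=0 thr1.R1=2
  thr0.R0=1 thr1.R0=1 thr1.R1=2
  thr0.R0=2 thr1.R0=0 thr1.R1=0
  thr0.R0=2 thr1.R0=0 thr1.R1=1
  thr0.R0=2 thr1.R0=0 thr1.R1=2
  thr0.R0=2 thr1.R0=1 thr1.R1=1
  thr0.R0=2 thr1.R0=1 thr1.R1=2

missing: thr0.R0=1 thr1.R0=1 thr1.R1=1

outcome vector order: (thr0.R0,thr1.R0,thr1.R1)
SC (10): (1,0,0) (1,0,1) (1,0,2) (1,1,1) (1,1,2) (2,0,0) (2,0,1) (2,0,2) (2,1,1) (2,1,2)
SC∖claimed = {(1,1,1)}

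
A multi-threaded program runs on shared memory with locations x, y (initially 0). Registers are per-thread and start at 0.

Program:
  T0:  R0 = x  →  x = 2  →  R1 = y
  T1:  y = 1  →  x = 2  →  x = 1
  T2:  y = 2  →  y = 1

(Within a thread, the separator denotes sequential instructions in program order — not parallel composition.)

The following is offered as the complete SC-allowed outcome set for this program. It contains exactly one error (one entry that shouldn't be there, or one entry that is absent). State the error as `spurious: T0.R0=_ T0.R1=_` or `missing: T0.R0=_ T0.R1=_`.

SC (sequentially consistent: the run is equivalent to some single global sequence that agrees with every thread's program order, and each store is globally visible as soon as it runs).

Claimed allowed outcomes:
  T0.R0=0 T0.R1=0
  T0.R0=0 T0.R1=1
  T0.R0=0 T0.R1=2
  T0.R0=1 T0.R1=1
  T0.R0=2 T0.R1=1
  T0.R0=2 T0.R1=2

missing: T0.R0=1 T0.R1=2

outcome vector order: (T0.R0,T0.R1)
[SC] allowed = {00 01 02 11 12 21 22}
SC∖claimed = {12}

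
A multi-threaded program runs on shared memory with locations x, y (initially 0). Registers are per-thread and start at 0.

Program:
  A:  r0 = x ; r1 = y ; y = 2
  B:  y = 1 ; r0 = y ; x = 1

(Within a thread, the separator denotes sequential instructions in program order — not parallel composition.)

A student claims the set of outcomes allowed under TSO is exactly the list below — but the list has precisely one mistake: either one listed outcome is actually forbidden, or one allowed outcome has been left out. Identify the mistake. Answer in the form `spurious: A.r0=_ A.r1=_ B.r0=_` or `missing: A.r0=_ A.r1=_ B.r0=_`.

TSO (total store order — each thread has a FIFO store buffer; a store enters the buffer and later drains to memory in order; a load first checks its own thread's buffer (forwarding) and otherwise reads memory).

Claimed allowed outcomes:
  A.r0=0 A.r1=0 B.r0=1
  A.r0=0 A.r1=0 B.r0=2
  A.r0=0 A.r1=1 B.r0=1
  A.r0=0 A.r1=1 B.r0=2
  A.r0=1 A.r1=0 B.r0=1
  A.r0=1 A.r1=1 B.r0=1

spurious: A.r0=1 A.r1=0 B.r0=1

outcome vector order: (A.r0,A.r1,B.r0)
TSO: 5 outcomes — {001, 002, 011, 012, 111}
claimed∖TSO = {101}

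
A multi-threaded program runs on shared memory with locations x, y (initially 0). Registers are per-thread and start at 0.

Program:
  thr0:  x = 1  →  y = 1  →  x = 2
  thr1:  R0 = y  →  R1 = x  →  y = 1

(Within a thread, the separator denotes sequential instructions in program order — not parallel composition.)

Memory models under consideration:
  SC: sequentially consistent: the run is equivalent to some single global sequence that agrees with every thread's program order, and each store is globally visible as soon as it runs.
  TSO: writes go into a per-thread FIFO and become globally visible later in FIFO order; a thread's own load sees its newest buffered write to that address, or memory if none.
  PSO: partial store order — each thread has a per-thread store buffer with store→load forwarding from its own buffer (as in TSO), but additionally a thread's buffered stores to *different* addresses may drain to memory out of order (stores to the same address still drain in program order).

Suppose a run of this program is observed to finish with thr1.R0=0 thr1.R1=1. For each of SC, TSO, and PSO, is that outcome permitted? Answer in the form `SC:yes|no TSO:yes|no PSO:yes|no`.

outcome vector order: (thr1.R0,thr1.R1)
SC: 5 outcomes — {00, 01, 02, 11, 12}
TSO: 5 outcomes — {00, 01, 02, 11, 12}
PSO: 6 outcomes — {00, 01, 02, 10, 11, 12}
target 01 ∈ {SC,TSO,PSO}

SC:yes TSO:yes PSO:yes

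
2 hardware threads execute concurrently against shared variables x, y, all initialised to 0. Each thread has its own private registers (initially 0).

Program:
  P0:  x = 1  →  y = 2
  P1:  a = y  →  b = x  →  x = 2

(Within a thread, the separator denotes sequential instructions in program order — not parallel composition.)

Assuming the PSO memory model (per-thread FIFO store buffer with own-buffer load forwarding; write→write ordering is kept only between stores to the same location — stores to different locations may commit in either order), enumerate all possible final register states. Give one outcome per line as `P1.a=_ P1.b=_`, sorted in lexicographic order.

P1.a=0 P1.b=0
P1.a=0 P1.b=1
P1.a=2 P1.b=0
P1.a=2 P1.b=1

outcome vector order: (P1.a,P1.b)
|PSO outcomes| = 4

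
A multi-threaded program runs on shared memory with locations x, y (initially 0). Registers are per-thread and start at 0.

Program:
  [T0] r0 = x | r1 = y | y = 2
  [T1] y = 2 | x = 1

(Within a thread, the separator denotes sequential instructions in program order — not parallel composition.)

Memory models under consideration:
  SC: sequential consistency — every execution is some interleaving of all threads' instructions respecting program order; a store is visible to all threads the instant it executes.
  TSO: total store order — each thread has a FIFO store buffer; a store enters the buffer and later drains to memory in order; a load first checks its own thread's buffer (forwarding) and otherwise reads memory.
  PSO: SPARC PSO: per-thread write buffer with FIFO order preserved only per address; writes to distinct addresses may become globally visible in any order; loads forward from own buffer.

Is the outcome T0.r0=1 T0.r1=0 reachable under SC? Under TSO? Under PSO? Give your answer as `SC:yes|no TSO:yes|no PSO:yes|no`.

outcome vector order: (T0.r0,T0.r1)
under SC → 0/0; 0/2; 1/2
under TSO → 0/0; 0/2; 1/2
under PSO → 0/0; 0/2; 1/0; 1/2
target 1/0 ∈ {PSO}

SC:no TSO:no PSO:yes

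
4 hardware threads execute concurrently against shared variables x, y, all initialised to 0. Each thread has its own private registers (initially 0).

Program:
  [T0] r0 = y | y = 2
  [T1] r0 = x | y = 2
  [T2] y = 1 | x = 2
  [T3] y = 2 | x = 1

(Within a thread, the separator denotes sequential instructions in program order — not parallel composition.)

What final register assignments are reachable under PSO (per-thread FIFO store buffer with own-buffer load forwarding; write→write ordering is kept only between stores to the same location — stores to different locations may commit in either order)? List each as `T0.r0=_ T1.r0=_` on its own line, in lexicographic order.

T0.r0=0 T1.r0=0
T0.r0=0 T1.r0=1
T0.r0=0 T1.r0=2
T0.r0=1 T1.r0=0
T0.r0=1 T1.r0=1
T0.r0=1 T1.r0=2
T0.r0=2 T1.r0=0
T0.r0=2 T1.r0=1
T0.r0=2 T1.r0=2

outcome vector order: (T0.r0,T1.r0)
|PSO outcomes| = 9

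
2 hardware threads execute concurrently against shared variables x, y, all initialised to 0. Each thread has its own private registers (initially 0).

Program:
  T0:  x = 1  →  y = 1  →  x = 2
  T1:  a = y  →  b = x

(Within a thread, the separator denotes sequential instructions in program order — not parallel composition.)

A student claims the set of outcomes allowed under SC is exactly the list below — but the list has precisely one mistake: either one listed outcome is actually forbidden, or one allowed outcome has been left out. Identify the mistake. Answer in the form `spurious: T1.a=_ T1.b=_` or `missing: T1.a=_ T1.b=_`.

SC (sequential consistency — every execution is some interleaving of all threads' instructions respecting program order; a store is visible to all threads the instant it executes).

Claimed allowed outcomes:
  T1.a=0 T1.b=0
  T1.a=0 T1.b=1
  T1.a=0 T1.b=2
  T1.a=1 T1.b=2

outcome vector order: (T1.a,T1.b)
SC (5): (0,0); (0,1); (0,2); (1,1); (1,2)
SC∖claimed = {(1,1)}

missing: T1.a=1 T1.b=1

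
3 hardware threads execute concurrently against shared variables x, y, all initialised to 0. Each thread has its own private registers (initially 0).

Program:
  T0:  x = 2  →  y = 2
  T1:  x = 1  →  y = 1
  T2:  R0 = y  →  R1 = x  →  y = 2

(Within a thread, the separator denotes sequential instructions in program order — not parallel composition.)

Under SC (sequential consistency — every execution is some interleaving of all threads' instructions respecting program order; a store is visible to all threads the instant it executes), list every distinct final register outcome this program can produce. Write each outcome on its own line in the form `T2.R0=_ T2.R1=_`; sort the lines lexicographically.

outcome vector order: (T2.R0,T2.R1)
|SC outcomes| = 7

T2.R0=0 T2.R1=0
T2.R0=0 T2.R1=1
T2.R0=0 T2.R1=2
T2.R0=1 T2.R1=1
T2.R0=1 T2.R1=2
T2.R0=2 T2.R1=1
T2.R0=2 T2.R1=2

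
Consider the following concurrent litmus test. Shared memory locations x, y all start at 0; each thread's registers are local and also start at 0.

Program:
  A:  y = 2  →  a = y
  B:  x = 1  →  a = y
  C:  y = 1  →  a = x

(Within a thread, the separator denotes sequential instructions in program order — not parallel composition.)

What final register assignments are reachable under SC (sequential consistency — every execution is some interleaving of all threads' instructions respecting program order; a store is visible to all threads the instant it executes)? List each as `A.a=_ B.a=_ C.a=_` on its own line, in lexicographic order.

A.a=1 B.a=0 C.a=1
A.a=1 B.a=1 C.a=0
A.a=1 B.a=1 C.a=1
A.a=1 B.a=2 C.a=1
A.a=2 B.a=0 C.a=1
A.a=2 B.a=1 C.a=0
A.a=2 B.a=1 C.a=1
A.a=2 B.a=2 C.a=0
A.a=2 B.a=2 C.a=1

outcome vector order: (A.a,B.a,C.a)
|SC outcomes| = 9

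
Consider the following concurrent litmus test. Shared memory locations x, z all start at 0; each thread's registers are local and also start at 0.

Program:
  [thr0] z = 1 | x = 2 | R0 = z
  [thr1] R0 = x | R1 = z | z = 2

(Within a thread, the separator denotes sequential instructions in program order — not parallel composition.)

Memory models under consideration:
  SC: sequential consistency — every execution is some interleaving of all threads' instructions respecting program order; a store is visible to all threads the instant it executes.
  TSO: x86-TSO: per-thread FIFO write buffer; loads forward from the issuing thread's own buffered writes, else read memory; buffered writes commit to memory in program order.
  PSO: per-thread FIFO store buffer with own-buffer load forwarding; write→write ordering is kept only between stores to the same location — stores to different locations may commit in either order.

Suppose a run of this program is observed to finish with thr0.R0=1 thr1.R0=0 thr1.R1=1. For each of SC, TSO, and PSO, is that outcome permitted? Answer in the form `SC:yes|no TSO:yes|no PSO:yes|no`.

outcome vector order: (thr0.R0,thr1.R0,thr1.R1)
under SC → (1,0,0) (1,0,1) (1,2,1) (2,0,0) (2,0,1) (2,2,1)
under TSO → (1,0,0) (1,0,1) (1,2,1) (2,0,0) (2,0,1) (2,2,1)
under PSO → (1,0,0) (1,0,1) (1,2,0) (1,2,1) (2,0,0) (2,0,1) (2,2,0) (2,2,1)
target (1,0,1) ∈ {SC,TSO,PSO}

SC:yes TSO:yes PSO:yes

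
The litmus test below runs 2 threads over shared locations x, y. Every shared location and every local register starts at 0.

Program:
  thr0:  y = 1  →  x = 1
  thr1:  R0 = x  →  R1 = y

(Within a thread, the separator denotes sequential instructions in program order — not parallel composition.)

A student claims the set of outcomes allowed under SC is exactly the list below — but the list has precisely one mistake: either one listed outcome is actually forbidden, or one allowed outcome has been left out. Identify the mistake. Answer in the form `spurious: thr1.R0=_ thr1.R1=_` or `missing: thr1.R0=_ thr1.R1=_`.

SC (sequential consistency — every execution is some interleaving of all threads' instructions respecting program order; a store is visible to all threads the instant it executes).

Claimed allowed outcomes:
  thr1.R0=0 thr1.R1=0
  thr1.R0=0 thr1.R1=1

outcome vector order: (thr1.R0,thr1.R1)
SC (3): 00, 01, 11
SC∖claimed = {11}

missing: thr1.R0=1 thr1.R1=1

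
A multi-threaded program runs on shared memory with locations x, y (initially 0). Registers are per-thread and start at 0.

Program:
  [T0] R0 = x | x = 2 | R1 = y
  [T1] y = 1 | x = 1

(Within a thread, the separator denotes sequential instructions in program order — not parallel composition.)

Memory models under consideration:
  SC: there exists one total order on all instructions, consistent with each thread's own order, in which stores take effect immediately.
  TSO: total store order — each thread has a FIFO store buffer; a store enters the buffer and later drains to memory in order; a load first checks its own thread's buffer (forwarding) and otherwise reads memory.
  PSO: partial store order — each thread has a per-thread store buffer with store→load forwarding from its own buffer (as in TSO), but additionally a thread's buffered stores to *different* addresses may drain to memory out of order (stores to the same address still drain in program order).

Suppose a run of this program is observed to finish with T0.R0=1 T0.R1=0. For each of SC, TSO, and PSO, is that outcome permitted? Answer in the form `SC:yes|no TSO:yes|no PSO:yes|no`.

SC:no TSO:no PSO:yes

outcome vector order: (T0.R0,T0.R1)
SC (3): <0 0>; <0 1>; <1 1>
TSO (3): <0 0>; <0 1>; <1 1>
PSO (4): <0 0>; <0 1>; <1 0>; <1 1>
target <1 0> ∈ {PSO}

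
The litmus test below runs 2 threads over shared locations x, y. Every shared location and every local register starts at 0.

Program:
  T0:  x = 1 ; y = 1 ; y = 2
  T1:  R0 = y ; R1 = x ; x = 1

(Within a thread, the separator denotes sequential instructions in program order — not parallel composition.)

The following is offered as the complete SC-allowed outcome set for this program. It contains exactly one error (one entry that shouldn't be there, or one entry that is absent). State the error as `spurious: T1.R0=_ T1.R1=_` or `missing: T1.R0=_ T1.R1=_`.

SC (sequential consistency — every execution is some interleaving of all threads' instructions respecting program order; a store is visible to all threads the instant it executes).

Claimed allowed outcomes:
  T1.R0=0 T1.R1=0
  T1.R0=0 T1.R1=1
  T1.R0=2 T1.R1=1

missing: T1.R0=1 T1.R1=1

outcome vector order: (T1.R0,T1.R1)
SC (4): 0/0, 0/1, 1/1, 2/1
SC∖claimed = {1/1}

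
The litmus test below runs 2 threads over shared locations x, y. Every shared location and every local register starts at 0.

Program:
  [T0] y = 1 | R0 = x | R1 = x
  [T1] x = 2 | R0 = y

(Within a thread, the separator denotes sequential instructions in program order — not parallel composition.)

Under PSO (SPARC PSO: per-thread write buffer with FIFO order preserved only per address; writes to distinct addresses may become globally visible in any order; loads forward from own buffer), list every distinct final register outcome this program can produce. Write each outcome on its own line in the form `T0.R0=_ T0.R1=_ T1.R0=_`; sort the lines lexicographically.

T0.R0=0 T0.R1=0 T1.R0=0
T0.R0=0 T0.R1=0 T1.R0=1
T0.R0=0 T0.R1=2 T1.R0=0
T0.R0=0 T0.R1=2 T1.R0=1
T0.R0=2 T0.R1=2 T1.R0=0
T0.R0=2 T0.R1=2 T1.R0=1

outcome vector order: (T0.R0,T0.R1,T1.R0)
|PSO outcomes| = 6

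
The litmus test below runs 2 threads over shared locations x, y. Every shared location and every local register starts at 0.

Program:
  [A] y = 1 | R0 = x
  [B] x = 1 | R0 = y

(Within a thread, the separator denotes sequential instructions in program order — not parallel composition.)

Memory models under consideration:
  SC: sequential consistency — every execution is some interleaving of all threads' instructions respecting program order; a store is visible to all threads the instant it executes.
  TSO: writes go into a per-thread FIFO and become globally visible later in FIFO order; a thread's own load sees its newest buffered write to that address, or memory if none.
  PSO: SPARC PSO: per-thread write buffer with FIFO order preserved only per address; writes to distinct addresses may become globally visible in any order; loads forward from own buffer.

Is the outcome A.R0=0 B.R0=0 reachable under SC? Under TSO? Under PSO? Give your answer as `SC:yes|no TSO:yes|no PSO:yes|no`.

outcome vector order: (A.R0,B.R0)
under SC → 01; 10; 11
under TSO → 00; 01; 10; 11
under PSO → 00; 01; 10; 11
target 00 ∈ {TSO,PSO}

SC:no TSO:yes PSO:yes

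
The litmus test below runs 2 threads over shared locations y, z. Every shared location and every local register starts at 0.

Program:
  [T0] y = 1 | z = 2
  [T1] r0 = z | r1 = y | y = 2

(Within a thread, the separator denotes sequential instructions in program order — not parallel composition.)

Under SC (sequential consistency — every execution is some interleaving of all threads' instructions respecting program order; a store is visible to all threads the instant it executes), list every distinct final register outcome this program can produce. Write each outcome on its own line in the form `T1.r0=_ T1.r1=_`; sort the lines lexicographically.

T1.r0=0 T1.r1=0
T1.r0=0 T1.r1=1
T1.r0=2 T1.r1=1

outcome vector order: (T1.r0,T1.r1)
|SC outcomes| = 3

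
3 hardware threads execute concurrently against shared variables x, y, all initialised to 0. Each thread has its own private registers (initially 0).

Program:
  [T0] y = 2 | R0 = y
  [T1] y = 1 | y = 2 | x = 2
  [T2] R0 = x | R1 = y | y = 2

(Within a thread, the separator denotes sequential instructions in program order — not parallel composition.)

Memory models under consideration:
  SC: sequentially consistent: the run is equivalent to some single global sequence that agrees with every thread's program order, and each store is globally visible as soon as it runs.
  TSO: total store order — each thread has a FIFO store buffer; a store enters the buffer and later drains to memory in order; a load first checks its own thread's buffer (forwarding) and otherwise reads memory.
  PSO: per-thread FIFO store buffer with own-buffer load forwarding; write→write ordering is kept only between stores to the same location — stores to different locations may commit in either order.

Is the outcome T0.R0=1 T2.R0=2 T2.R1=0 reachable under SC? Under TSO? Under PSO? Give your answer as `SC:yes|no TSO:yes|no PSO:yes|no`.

outcome vector order: (T0.R0,T2.R0,T2.R1)
SC (8): 1/0/0 1/0/1 1/0/2 1/2/2 2/0/0 2/0/1 2/0/2 2/2/2
TSO (8): 1/0/0 1/0/1 1/0/2 1/2/2 2/0/0 2/0/1 2/0/2 2/2/2
PSO (12): 1/0/0 1/0/1 1/0/2 1/2/0 1/2/1 1/2/2 2/0/0 2/0/1 2/0/2 2/2/0 2/2/1 2/2/2
target 1/2/0 ∈ {PSO}

SC:no TSO:no PSO:yes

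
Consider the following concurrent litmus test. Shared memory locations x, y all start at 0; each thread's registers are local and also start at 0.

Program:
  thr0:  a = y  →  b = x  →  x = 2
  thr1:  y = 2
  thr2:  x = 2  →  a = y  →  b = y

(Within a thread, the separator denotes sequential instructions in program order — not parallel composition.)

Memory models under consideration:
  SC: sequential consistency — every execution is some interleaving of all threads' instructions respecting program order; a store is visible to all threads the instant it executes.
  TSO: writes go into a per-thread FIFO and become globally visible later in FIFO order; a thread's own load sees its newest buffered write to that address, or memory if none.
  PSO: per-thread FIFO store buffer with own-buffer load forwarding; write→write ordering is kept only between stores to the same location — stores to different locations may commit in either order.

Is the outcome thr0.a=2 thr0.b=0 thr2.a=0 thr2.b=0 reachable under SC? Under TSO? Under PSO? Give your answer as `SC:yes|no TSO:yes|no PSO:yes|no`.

outcome vector order: (thr0.a,thr0.b,thr2.a,thr2.b)
SC (10): 0000; 0002; 0022; 0200; 0202; 0222; 2022; 2200; 2202; 2222
TSO (12): 0000; 0002; 0022; 0200; 0202; 0222; 2000; 2002; 2022; 2200; 2202; 2222
PSO (12): 0000; 0002; 0022; 0200; 0202; 0222; 2000; 2002; 2022; 2200; 2202; 2222
target 2000 ∈ {TSO,PSO}

SC:no TSO:yes PSO:yes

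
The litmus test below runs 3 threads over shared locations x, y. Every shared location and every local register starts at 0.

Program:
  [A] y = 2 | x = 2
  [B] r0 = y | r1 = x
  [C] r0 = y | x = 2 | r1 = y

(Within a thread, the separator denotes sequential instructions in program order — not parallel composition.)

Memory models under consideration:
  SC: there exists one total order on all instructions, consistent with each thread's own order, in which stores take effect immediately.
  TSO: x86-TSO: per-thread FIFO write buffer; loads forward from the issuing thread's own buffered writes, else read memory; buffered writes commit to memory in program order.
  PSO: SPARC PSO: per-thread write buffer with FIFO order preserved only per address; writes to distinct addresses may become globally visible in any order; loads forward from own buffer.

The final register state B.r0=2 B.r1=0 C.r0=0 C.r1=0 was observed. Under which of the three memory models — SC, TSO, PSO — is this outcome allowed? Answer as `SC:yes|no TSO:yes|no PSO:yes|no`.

outcome vector order: (B.r0,B.r1,C.r0,C.r1)
SC (11): (0,0,0,0), (0,0,0,2), (0,0,2,2), (0,2,0,0), (0,2,0,2), (0,2,2,2), (2,0,0,2), (2,0,2,2), (2,2,0,0), (2,2,0,2), (2,2,2,2)
TSO (12): (0,0,0,0), (0,0,0,2), (0,0,2,2), (0,2,0,0), (0,2,0,2), (0,2,2,2), (2,0,0,0), (2,0,0,2), (2,0,2,2), (2,2,0,0), (2,2,0,2), (2,2,2,2)
PSO (12): (0,0,0,0), (0,0,0,2), (0,0,2,2), (0,2,0,0), (0,2,0,2), (0,2,2,2), (2,0,0,0), (2,0,0,2), (2,0,2,2), (2,2,0,0), (2,2,0,2), (2,2,2,2)
target (2,0,0,0) ∈ {TSO,PSO}

SC:no TSO:yes PSO:yes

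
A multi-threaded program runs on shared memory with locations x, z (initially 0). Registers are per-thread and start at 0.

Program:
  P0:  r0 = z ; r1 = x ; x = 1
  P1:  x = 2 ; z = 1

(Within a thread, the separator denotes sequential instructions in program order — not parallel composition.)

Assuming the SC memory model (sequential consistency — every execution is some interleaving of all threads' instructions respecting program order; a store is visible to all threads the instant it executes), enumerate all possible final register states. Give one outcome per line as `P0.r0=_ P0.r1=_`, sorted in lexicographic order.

P0.r0=0 P0.r1=0
P0.r0=0 P0.r1=2
P0.r0=1 P0.r1=2

outcome vector order: (P0.r0,P0.r1)
|SC outcomes| = 3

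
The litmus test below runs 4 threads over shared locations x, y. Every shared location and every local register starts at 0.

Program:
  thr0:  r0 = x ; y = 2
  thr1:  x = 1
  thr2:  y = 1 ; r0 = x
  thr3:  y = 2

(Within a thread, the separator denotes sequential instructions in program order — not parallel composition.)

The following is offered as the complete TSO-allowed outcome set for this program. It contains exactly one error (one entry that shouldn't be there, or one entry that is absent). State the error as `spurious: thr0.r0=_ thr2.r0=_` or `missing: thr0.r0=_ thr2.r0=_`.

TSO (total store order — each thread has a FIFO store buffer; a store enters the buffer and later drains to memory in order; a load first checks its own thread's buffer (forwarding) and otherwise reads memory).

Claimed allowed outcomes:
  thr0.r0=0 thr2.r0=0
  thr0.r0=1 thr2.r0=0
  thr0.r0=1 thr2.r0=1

missing: thr0.r0=0 thr2.r0=1

outcome vector order: (thr0.r0,thr2.r0)
TSO (4): (0,0) (0,1) (1,0) (1,1)
TSO∖claimed = {(0,1)}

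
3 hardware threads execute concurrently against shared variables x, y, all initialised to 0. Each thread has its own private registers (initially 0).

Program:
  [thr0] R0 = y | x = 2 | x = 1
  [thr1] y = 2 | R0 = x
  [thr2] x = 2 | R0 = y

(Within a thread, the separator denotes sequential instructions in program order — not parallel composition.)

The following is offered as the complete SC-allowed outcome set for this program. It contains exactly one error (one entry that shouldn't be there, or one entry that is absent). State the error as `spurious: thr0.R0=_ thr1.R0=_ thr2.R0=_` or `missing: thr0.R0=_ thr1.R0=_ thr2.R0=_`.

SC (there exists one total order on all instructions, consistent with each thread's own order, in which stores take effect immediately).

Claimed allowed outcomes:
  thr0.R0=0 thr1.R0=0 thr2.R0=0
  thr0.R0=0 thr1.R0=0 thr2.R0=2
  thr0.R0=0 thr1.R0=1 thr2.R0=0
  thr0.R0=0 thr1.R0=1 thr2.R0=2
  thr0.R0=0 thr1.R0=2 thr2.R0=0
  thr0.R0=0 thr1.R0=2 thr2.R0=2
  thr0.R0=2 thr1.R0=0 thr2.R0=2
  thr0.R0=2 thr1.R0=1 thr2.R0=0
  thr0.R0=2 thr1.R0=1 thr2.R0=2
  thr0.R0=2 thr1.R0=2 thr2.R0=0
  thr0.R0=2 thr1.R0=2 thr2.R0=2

spurious: thr0.R0=0 thr1.R0=0 thr2.R0=0

outcome vector order: (thr0.R0,thr1.R0,thr2.R0)
[SC] allowed = {002, 010, 012, 020, 022, 202, 210, 212, 220, 222}
claimed∖SC = {000}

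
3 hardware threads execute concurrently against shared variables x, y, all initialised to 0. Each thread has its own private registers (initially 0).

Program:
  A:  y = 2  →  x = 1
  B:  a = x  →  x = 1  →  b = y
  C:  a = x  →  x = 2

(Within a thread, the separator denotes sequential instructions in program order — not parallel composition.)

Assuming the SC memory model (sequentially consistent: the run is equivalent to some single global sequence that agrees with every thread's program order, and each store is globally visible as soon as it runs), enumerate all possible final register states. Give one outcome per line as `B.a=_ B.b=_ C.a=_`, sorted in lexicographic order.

B.a=0 B.b=0 C.a=0
B.a=0 B.b=0 C.a=1
B.a=0 B.b=2 C.a=0
B.a=0 B.b=2 C.a=1
B.a=1 B.b=2 C.a=0
B.a=1 B.b=2 C.a=1
B.a=2 B.b=0 C.a=0
B.a=2 B.b=2 C.a=0
B.a=2 B.b=2 C.a=1

outcome vector order: (B.a,B.b,C.a)
|SC outcomes| = 9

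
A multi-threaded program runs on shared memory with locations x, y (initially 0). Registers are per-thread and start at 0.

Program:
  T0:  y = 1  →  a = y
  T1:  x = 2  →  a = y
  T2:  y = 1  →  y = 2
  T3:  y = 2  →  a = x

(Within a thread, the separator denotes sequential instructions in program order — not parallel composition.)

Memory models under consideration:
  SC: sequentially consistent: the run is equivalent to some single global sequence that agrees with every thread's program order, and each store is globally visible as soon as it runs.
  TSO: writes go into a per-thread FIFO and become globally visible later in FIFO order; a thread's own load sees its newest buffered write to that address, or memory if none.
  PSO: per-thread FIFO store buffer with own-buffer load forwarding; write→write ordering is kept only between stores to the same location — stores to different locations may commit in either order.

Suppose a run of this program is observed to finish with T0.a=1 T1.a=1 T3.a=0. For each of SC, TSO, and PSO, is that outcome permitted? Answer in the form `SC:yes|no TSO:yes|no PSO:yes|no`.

outcome vector order: (T0.a,T1.a,T3.a)
SC (10): (1,0,2) (1,1,0) (1,1,2) (1,2,0) (1,2,2) (2,0,2) (2,1,0) (2,1,2) (2,2,0) (2,2,2)
TSO (12): (1,0,0) (1,0,2) (1,1,0) (1,1,2) (1,2,0) (1,2,2) (2,0,0) (2,0,2) (2,1,0) (2,1,2) (2,2,0) (2,2,2)
PSO (12): (1,0,0) (1,0,2) (1,1,0) (1,1,2) (1,2,0) (1,2,2) (2,0,0) (2,0,2) (2,1,0) (2,1,2) (2,2,0) (2,2,2)
target (1,1,0) ∈ {SC,TSO,PSO}

SC:yes TSO:yes PSO:yes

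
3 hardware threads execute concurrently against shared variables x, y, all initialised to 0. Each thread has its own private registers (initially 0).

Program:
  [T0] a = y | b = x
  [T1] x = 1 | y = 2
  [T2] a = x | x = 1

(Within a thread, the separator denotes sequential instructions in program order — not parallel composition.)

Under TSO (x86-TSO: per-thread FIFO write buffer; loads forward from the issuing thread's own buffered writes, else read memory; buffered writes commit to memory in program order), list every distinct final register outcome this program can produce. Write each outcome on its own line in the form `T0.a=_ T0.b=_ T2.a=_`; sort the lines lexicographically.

outcome vector order: (T0.a,T0.b,T2.a)
|TSO outcomes| = 6

T0.a=0 T0.b=0 T2.a=0
T0.a=0 T0.b=0 T2.a=1
T0.a=0 T0.b=1 T2.a=0
T0.a=0 T0.b=1 T2.a=1
T0.a=2 T0.b=1 T2.a=0
T0.a=2 T0.b=1 T2.a=1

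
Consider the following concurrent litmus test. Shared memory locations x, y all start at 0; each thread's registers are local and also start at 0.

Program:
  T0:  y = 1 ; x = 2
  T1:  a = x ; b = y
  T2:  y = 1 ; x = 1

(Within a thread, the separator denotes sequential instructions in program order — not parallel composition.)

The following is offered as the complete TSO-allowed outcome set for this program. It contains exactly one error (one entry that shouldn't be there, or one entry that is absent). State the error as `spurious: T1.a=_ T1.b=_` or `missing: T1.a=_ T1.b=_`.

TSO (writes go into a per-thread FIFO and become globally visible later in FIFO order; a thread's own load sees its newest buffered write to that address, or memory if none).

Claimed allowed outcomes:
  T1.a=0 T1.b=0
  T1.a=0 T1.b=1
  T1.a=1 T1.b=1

missing: T1.a=2 T1.b=1

outcome vector order: (T1.a,T1.b)
under TSO → (0,0), (0,1), (1,1), (2,1)
TSO∖claimed = {(2,1)}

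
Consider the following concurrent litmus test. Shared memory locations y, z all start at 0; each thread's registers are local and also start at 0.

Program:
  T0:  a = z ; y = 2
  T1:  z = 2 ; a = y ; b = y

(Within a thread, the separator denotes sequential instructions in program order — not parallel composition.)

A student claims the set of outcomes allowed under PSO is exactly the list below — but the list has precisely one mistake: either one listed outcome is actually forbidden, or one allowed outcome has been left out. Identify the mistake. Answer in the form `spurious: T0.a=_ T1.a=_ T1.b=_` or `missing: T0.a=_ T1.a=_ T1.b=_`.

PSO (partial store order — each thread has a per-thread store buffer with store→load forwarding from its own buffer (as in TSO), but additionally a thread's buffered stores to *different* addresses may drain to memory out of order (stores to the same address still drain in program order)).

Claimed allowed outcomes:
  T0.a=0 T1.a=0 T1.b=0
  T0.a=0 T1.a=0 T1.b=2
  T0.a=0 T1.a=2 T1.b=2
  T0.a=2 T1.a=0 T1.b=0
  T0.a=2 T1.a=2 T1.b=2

missing: T0.a=2 T1.a=0 T1.b=2

outcome vector order: (T0.a,T1.a,T1.b)
under PSO → (0,0,0); (0,0,2); (0,2,2); (2,0,0); (2,0,2); (2,2,2)
PSO∖claimed = {(2,0,2)}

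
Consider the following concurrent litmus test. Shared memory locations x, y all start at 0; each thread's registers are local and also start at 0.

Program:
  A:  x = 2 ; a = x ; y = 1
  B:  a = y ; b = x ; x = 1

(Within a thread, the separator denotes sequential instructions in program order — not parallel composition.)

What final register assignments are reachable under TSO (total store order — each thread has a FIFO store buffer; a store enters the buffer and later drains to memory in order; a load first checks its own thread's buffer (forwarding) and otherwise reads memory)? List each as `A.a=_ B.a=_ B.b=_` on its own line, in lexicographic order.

outcome vector order: (A.a,B.a,B.b)
|TSO outcomes| = 5

A.a=1 B.a=0 B.b=0
A.a=1 B.a=0 B.b=2
A.a=2 B.a=0 B.b=0
A.a=2 B.a=0 B.b=2
A.a=2 B.a=1 B.b=2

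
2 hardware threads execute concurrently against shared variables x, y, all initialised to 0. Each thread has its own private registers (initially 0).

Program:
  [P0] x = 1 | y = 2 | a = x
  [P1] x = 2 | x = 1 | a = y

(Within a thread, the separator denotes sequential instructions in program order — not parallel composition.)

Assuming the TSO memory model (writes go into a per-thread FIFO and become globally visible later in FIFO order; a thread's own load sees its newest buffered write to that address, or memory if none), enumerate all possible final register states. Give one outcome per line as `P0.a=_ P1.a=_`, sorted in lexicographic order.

outcome vector order: (P0.a,P1.a)
|TSO outcomes| = 4

P0.a=1 P1.a=0
P0.a=1 P1.a=2
P0.a=2 P1.a=0
P0.a=2 P1.a=2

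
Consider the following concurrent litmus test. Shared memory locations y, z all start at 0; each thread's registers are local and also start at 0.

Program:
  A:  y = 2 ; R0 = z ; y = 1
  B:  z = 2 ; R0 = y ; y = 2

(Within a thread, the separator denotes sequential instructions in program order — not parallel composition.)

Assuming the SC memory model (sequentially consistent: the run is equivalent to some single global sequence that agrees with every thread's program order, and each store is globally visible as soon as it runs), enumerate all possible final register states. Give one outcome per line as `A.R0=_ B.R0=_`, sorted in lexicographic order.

outcome vector order: (A.R0,B.R0)
|SC outcomes| = 5

A.R0=0 B.R0=1
A.R0=0 B.R0=2
A.R0=2 B.R0=0
A.R0=2 B.R0=1
A.R0=2 B.R0=2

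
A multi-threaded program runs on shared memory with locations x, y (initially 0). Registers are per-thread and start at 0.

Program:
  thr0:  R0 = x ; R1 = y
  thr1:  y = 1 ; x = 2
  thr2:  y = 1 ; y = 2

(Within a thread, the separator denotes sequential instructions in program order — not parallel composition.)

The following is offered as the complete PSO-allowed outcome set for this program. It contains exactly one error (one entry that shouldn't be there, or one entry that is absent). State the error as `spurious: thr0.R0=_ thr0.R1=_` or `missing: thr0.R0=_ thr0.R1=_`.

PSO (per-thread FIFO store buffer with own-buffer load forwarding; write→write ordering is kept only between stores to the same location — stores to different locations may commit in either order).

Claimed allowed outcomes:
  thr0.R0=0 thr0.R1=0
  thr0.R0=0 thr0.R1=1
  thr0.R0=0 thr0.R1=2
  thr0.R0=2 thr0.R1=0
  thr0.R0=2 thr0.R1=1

missing: thr0.R0=2 thr0.R1=2

outcome vector order: (thr0.R0,thr0.R1)
under PSO → (0,0) (0,1) (0,2) (2,0) (2,1) (2,2)
PSO∖claimed = {(2,2)}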